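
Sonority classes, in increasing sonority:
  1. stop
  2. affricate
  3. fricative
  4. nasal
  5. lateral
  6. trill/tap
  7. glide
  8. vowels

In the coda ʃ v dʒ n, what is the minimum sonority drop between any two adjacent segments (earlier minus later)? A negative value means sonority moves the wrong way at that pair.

/ʃ/: fricative = 3.
/v/: fricative = 3.
/dʒ/: affricate = 2.
/n/: nasal = 4.
/ʃ/→/v/: change +0.
/v/→/dʒ/: change +1.
/dʒ/→/n/: change -2.
Minimum = -2.

-2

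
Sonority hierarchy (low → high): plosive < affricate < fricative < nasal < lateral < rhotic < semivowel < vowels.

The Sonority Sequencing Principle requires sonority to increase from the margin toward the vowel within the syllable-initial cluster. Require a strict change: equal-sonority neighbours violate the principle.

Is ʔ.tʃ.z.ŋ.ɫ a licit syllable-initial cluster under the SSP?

yes

/ʔ/ is a plosive (sonority 1).
/tʃ/ is an affricate (sonority 2).
/z/ is a fricative (sonority 3).
/ŋ/ is a nasal (sonority 4).
/ɫ/ is a lateral (sonority 5).
The profile 1-2-3-4-5 strictly rises, so the syllable-initial cluster satisfies the SSP.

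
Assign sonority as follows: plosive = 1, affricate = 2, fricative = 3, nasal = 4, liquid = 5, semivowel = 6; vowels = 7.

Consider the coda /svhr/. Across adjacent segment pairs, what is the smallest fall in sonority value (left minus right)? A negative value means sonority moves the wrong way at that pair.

-2

/s/ is a fricative (sonority 3).
/v/ is a fricative (sonority 3).
/h/ is a fricative (sonority 3).
/r/ is a liquid (sonority 5).
/s/→/v/: change +0.
/v/→/h/: change +0.
/h/→/r/: change -2.
Minimum = -2.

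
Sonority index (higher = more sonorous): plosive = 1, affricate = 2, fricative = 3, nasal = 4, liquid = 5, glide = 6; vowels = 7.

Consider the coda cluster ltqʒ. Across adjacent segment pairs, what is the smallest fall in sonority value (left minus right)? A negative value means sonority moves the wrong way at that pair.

/l/ is a liquid (sonority 5).
/t/ is a plosive (sonority 1).
/q/ is a plosive (sonority 1).
/ʒ/ is a fricative (sonority 3).
/l/→/t/: change +4.
/t/→/q/: change +0.
/q/→/ʒ/: change -2.
Minimum = -2.

-2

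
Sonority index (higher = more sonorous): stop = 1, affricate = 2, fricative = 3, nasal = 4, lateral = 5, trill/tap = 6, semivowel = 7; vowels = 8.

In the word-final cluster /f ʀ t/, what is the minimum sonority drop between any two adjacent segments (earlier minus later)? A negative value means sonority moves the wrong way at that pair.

/f/ is a fricative (sonority 3).
/ʀ/ is a trill/tap (sonority 6).
/t/ is a stop (sonority 1).
/f/→/ʀ/: change -3.
/ʀ/→/t/: change +5.
Minimum = -3.

-3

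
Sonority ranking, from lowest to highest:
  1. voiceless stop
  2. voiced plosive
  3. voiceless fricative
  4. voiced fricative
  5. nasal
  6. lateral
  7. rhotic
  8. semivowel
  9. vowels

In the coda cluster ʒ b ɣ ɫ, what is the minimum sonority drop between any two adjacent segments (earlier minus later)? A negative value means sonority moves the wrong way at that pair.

-2

/ʒ/ — voiced fricative, sonority 4.
/b/ — voiced plosive, sonority 2.
/ɣ/ — voiced fricative, sonority 4.
/ɫ/ — lateral, sonority 6.
/ʒ/→/b/: change +2.
/b/→/ɣ/: change -2.
/ɣ/→/ɫ/: change -2.
Minimum = -2.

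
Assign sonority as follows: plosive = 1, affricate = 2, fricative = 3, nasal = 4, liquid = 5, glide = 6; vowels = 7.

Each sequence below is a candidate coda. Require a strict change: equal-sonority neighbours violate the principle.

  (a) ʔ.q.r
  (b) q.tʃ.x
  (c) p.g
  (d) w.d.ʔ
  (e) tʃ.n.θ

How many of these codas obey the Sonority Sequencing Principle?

(a) 1-1-5 → violates
(b) 1-2-3 → violates
(c) 1-1 → violates
(d) 6-1-1 → violates
(e) 2-4-3 → violates

0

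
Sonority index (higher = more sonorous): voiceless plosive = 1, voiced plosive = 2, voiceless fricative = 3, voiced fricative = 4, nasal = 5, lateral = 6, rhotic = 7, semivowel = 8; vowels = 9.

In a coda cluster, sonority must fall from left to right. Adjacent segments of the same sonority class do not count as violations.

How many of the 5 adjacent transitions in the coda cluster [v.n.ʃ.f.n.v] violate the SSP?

2

/v/ is a voiced fricative (sonority 4).
/n/ is a nasal (sonority 5).
/ʃ/ is a voiceless fricative (sonority 3).
/f/ is a voiceless fricative (sonority 3).
/n/ is a nasal (sonority 5).
/v/ is a voiced fricative (sonority 4).
/v/→/n/: 4→5 (does not fall) — violation.
/n/→/ʃ/: 5→3 (falls) — ok.
/ʃ/→/f/: 3→3 (plateau, allowed) — ok.
/f/→/n/: 3→5 (does not fall) — violation.
/n/→/v/: 5→4 (falls) — ok.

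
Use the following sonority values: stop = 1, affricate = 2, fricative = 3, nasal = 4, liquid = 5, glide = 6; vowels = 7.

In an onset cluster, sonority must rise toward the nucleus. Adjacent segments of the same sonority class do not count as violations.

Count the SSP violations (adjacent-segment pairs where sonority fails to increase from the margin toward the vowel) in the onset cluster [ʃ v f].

0

/ʃ/ — fricative, sonority 3.
/v/ — fricative, sonority 3.
/f/ — fricative, sonority 3.
/ʃ/→/v/: 3→3 (plateau, allowed) — ok.
/v/→/f/: 3→3 (plateau, allowed) — ok.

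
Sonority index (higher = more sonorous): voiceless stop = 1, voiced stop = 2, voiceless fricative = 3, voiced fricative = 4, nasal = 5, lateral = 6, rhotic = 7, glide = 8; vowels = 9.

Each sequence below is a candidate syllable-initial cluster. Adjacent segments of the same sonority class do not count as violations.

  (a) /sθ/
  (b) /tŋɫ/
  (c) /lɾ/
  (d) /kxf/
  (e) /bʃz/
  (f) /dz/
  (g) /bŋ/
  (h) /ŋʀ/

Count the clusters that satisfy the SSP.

(a) /sθ/: profile 3-3 — obeys.
(b) /tŋɫ/: profile 1-5-6 — obeys.
(c) /lɾ/: profile 6-7 — obeys.
(d) /kxf/: profile 1-3-3 — obeys.
(e) /bʃz/: profile 2-3-4 — obeys.
(f) /dz/: profile 2-4 — obeys.
(g) /bŋ/: profile 2-5 — obeys.
(h) /ŋʀ/: profile 5-7 — obeys.

8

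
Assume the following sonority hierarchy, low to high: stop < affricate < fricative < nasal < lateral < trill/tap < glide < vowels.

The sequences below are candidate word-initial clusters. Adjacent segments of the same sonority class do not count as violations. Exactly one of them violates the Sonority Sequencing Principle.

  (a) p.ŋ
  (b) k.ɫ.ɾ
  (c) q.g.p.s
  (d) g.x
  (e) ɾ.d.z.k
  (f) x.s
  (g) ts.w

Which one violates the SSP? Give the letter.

(a) 1-4 → obeys
(b) 1-5-6 → obeys
(c) 1-1-1-3 → obeys
(d) 1-3 → obeys
(e) 6-1-3-1 → violates
(f) 3-3 → obeys
(g) 2-7 → obeys

e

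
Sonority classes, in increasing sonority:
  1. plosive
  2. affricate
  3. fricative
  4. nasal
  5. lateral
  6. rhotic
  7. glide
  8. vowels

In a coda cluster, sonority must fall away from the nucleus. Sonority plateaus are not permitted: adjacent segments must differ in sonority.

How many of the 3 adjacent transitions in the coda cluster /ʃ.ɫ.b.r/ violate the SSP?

/ʃ/: fricative = 3.
/ɫ/: lateral = 5.
/b/: plosive = 1.
/r/: rhotic = 6.
/ʃ/→/ɫ/: 3→5 (does not fall) — violation.
/ɫ/→/b/: 5→1 (falls) — ok.
/b/→/r/: 1→6 (does not fall) — violation.

2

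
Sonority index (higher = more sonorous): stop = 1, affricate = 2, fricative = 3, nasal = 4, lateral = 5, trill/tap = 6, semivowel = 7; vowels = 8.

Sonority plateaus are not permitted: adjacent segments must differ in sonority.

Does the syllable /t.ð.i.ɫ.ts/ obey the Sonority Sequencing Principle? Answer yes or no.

yes

Onset: /t/ is a stop (sonority 1), /ð/ is a fricative (sonority 3); then the nucleus /i/ (sonority 8).
Onset profile 1-3-8 — rises to the nucleus.
Coda: /ɫ/ is a lateral (sonority 5), /ts/ is an affricate (sonority 2).
Coda profile 8-5-2 — falls from the nucleus.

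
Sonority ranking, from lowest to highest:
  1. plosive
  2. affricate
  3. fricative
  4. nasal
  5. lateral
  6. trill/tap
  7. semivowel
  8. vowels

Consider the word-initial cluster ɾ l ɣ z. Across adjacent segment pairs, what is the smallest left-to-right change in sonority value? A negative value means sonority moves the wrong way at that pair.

/ɾ/ — trill/tap, sonority 6.
/l/ — lateral, sonority 5.
/ɣ/ — fricative, sonority 3.
/z/ — fricative, sonority 3.
/ɾ/→/l/: change -1.
/l/→/ɣ/: change -2.
/ɣ/→/z/: change +0.
Minimum = -2.

-2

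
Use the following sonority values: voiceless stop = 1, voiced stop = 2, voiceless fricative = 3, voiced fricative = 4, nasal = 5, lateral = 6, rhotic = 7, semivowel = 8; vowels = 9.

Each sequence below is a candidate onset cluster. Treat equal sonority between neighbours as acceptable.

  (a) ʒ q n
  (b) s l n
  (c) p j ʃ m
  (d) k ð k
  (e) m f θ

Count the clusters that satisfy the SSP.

(a) 4-1-5 → violates
(b) 3-6-5 → violates
(c) 1-8-3-5 → violates
(d) 1-4-1 → violates
(e) 5-3-3 → violates

0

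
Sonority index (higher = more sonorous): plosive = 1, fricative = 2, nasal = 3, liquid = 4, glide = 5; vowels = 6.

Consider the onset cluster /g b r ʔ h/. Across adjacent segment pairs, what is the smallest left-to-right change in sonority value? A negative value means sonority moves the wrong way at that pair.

/g/: plosive = 1.
/b/: plosive = 1.
/r/: liquid = 4.
/ʔ/: plosive = 1.
/h/: fricative = 2.
/g/→/b/: change +0.
/b/→/r/: change +3.
/r/→/ʔ/: change -3.
/ʔ/→/h/: change +1.
Minimum = -3.

-3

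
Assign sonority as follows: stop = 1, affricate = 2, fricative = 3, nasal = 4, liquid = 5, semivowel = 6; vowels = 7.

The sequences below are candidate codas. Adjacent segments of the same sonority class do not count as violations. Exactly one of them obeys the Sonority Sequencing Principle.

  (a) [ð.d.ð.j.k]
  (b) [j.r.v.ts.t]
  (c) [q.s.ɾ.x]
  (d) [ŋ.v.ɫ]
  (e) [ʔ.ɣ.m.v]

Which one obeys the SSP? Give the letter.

(a) sonority 3-1-3-6-1: ill-formed.
(b) sonority 6-5-3-2-1: well-formed.
(c) sonority 1-3-5-3: ill-formed.
(d) sonority 4-3-5: ill-formed.
(e) sonority 1-3-4-3: ill-formed.

b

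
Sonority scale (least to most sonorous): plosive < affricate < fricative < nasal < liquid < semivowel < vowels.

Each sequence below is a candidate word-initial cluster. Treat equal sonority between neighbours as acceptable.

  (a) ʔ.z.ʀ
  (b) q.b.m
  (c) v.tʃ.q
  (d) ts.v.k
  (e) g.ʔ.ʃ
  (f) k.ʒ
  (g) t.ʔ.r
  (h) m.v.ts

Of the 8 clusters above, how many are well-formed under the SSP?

5

(a) 1-3-5 → obeys
(b) 1-1-4 → obeys
(c) 3-2-1 → violates
(d) 2-3-1 → violates
(e) 1-1-3 → obeys
(f) 1-3 → obeys
(g) 1-1-5 → obeys
(h) 4-3-2 → violates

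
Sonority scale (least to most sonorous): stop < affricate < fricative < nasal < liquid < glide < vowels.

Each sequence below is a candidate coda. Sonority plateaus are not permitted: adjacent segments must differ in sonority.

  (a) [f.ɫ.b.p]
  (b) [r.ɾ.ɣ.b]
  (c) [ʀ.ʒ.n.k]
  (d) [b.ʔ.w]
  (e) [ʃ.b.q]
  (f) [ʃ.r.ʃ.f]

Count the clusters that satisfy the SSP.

(a) 3-5-1-1 → violates
(b) 5-5-3-1 → violates
(c) 5-3-4-1 → violates
(d) 1-1-6 → violates
(e) 3-1-1 → violates
(f) 3-5-3-3 → violates

0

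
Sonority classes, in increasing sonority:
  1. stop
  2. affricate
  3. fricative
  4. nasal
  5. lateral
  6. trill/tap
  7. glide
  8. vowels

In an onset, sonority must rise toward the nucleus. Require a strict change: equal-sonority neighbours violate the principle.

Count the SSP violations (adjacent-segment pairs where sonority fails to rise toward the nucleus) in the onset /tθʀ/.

0

/t/ is a stop (sonority 1).
/θ/ is a fricative (sonority 3).
/ʀ/ is a trill/tap (sonority 6).
/t/→/θ/: 1→3 (rises) — ok.
/θ/→/ʀ/: 3→6 (rises) — ok.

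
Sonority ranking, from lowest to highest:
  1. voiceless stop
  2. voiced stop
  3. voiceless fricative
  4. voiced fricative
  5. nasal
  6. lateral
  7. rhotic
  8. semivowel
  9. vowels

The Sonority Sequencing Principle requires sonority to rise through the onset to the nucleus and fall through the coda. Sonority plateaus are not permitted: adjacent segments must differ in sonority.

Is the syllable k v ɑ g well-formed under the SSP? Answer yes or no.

yes

Onset: /k/ is a voiceless stop (sonority 1), /v/ is a voiced fricative (sonority 4); then the nucleus /ɑ/ (sonority 9).
Onset profile 1-4-9 — rises to the nucleus.
Coda: /g/ is a voiced stop (sonority 2).
Coda profile 9-2 — falls from the nucleus.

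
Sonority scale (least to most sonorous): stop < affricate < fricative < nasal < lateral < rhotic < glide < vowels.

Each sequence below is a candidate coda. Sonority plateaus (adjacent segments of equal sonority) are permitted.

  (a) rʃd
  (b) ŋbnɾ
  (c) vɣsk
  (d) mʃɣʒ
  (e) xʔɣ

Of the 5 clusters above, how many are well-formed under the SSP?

3

(a) 6-3-1 → obeys
(b) 4-1-4-6 → violates
(c) 3-3-3-1 → obeys
(d) 4-3-3-3 → obeys
(e) 3-1-3 → violates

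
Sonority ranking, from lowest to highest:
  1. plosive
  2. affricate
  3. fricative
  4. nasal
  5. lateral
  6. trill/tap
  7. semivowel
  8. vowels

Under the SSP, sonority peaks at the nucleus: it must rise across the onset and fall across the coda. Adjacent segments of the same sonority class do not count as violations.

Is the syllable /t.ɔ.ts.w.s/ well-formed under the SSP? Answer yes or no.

no

Onset: /t/ is a plosive (sonority 1); then the nucleus /ɔ/ (sonority 8).
Onset profile 1-8 — rises to the nucleus.
Coda: /ts/ is an affricate (sonority 2), /w/ is a semivowel (sonority 7), /s/ is a fricative (sonority 3).
Coda profile 8-2-7-3 — does not fall throughout.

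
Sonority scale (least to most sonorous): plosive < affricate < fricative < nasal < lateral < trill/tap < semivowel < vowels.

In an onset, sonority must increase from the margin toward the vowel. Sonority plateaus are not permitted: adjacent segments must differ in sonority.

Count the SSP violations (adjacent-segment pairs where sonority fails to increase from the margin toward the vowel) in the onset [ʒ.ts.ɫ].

/ʒ/ is a fricative (sonority 3).
/ts/ is an affricate (sonority 2).
/ɫ/ is a lateral (sonority 5).
/ʒ/→/ts/: 3→2 (does not rise) — violation.
/ts/→/ɫ/: 2→5 (rises) — ok.

1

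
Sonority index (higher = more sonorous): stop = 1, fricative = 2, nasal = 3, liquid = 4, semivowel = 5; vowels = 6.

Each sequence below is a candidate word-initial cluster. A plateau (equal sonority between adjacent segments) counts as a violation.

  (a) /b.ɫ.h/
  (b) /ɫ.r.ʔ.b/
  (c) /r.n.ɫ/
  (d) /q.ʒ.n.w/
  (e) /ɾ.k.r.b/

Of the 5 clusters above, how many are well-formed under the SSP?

1

(a) 1-4-2 → violates
(b) 4-4-1-1 → violates
(c) 4-3-4 → violates
(d) 1-2-3-5 → obeys
(e) 4-1-4-1 → violates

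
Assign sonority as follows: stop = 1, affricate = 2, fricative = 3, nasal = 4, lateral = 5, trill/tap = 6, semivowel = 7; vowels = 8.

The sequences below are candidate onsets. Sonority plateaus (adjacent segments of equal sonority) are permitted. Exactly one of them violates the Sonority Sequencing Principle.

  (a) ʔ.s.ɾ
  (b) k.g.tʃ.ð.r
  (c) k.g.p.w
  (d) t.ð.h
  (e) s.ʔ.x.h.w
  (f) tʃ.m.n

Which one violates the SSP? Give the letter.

e

(a) ʔ.s.ɾ: profile 1-3-6 — obeys.
(b) k.g.tʃ.ð.r: profile 1-1-2-3-6 — obeys.
(c) k.g.p.w: profile 1-1-1-7 — obeys.
(d) t.ð.h: profile 1-3-3 — obeys.
(e) s.ʔ.x.h.w: profile 3-1-3-3-7 — violates.
(f) tʃ.m.n: profile 2-4-4 — obeys.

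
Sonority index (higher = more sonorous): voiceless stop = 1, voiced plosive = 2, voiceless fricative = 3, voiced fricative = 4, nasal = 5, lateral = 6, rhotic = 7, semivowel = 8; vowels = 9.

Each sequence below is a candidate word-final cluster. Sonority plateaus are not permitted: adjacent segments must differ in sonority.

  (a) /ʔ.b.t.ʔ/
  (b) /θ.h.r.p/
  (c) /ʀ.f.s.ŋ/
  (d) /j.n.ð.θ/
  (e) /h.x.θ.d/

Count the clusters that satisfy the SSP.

1

(a) sonority 1-2-1-1: ill-formed.
(b) sonority 3-3-7-1: ill-formed.
(c) sonority 7-3-3-5: ill-formed.
(d) sonority 8-5-4-3: well-formed.
(e) sonority 3-3-3-2: ill-formed.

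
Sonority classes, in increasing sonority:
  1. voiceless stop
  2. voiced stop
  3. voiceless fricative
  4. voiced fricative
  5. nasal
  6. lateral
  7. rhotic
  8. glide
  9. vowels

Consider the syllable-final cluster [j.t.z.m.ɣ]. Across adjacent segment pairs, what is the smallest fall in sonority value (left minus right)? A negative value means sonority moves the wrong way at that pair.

/j/ is a glide (sonority 8).
/t/ is a voiceless stop (sonority 1).
/z/ is a voiced fricative (sonority 4).
/m/ is a nasal (sonority 5).
/ɣ/ is a voiced fricative (sonority 4).
/j/→/t/: change +7.
/t/→/z/: change -3.
/z/→/m/: change -1.
/m/→/ɣ/: change +1.
Minimum = -3.

-3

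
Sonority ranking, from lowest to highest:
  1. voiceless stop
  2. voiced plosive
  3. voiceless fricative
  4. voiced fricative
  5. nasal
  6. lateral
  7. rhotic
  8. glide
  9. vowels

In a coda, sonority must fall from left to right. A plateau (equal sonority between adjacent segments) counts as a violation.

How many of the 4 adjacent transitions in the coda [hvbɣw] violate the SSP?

/h/: voiceless fricative = 3.
/v/: voiced fricative = 4.
/b/: voiced plosive = 2.
/ɣ/: voiced fricative = 4.
/w/: glide = 8.
/h/→/v/: 3→4 (does not fall) — violation.
/v/→/b/: 4→2 (falls) — ok.
/b/→/ɣ/: 2→4 (does not fall) — violation.
/ɣ/→/w/: 4→8 (does not fall) — violation.

3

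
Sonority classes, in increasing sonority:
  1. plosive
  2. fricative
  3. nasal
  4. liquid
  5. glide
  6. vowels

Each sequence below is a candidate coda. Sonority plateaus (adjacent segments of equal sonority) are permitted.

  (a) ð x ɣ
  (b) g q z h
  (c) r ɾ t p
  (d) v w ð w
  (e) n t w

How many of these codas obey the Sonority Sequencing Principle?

2

(a) 2-2-2 → obeys
(b) 1-1-2-2 → violates
(c) 4-4-1-1 → obeys
(d) 2-5-2-5 → violates
(e) 3-1-5 → violates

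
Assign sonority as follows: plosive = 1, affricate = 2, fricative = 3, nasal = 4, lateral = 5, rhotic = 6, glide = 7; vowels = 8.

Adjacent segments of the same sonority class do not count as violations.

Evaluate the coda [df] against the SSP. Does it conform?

/d/ is a plosive (sonority 1).
/f/ is a fricative (sonority 3).
The profile is 1-3. Between /d/ (1) and /f/ (3) sonority does not fall, so the cluster violates the SSP.

no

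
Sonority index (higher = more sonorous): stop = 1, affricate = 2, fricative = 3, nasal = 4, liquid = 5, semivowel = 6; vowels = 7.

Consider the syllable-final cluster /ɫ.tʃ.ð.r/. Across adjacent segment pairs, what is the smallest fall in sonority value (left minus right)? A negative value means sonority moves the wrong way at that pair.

-2

/ɫ/ — liquid, sonority 5.
/tʃ/ — affricate, sonority 2.
/ð/ — fricative, sonority 3.
/r/ — liquid, sonority 5.
/ɫ/→/tʃ/: change +3.
/tʃ/→/ð/: change -1.
/ð/→/r/: change -2.
Minimum = -2.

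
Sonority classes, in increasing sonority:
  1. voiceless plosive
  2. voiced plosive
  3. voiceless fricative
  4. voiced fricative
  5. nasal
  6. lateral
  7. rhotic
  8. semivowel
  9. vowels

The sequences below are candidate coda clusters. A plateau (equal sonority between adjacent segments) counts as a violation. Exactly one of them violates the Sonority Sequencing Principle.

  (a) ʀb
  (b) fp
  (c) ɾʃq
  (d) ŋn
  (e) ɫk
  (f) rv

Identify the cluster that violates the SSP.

d

(a) ʀb: profile 7-2 — obeys.
(b) fp: profile 3-1 — obeys.
(c) ɾʃq: profile 7-3-1 — obeys.
(d) ŋn: profile 5-5 — violates.
(e) ɫk: profile 6-1 — obeys.
(f) rv: profile 7-4 — obeys.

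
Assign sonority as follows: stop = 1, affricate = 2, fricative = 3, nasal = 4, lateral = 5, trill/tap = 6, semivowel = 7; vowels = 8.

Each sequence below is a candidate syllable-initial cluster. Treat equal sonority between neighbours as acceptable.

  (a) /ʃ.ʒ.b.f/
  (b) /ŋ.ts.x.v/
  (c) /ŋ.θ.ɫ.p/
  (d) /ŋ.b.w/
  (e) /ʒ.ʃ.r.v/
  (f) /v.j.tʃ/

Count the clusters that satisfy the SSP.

(a) 3-3-1-3 → violates
(b) 4-2-3-3 → violates
(c) 4-3-5-1 → violates
(d) 4-1-7 → violates
(e) 3-3-6-3 → violates
(f) 3-7-2 → violates

0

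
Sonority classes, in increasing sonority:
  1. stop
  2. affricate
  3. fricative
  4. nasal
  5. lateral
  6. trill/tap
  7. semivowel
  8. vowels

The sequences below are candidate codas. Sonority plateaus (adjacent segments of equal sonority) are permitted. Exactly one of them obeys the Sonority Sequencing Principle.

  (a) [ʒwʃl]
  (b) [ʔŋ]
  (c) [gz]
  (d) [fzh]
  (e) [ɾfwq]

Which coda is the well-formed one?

(a) [ʒwʃl]: profile 3-7-3-5 — violates.
(b) [ʔŋ]: profile 1-4 — violates.
(c) [gz]: profile 1-3 — violates.
(d) [fzh]: profile 3-3-3 — obeys.
(e) [ɾfwq]: profile 6-3-7-1 — violates.

d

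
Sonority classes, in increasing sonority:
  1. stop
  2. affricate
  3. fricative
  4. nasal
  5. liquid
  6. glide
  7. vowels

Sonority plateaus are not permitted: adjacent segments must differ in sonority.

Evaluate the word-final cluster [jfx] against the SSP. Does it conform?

/j/: glide = 6.
/f/: fricative = 3.
/x/: fricative = 3.
The profile is 6-3-3. Between /f/ (3) and /x/ (3) sonority does not fall, so the cluster violates the SSP.

no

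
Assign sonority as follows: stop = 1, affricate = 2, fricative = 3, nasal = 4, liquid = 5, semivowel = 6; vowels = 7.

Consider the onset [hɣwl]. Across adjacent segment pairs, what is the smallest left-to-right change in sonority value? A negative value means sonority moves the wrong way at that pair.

/h/ — fricative, sonority 3.
/ɣ/ — fricative, sonority 3.
/w/ — semivowel, sonority 6.
/l/ — liquid, sonority 5.
/h/→/ɣ/: change +0.
/ɣ/→/w/: change +3.
/w/→/l/: change -1.
Minimum = -1.

-1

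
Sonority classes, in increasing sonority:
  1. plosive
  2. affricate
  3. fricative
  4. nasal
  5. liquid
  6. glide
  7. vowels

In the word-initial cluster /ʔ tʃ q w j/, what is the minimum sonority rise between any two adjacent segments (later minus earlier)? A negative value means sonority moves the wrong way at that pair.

/ʔ/: plosive = 1.
/tʃ/: affricate = 2.
/q/: plosive = 1.
/w/: glide = 6.
/j/: glide = 6.
/ʔ/→/tʃ/: change +1.
/tʃ/→/q/: change -1.
/q/→/w/: change +5.
/w/→/j/: change +0.
Minimum = -1.

-1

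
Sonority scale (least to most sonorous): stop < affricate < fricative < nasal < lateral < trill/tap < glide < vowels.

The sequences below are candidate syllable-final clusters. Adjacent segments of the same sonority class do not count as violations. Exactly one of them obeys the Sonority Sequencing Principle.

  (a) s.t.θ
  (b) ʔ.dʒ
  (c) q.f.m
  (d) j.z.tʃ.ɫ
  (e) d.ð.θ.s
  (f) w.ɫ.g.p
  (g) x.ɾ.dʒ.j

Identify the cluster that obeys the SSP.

f

(a) s.t.θ: profile 3-1-3 — violates.
(b) ʔ.dʒ: profile 1-2 — violates.
(c) q.f.m: profile 1-3-4 — violates.
(d) j.z.tʃ.ɫ: profile 7-3-2-5 — violates.
(e) d.ð.θ.s: profile 1-3-3-3 — violates.
(f) w.ɫ.g.p: profile 7-5-1-1 — obeys.
(g) x.ɾ.dʒ.j: profile 3-6-2-7 — violates.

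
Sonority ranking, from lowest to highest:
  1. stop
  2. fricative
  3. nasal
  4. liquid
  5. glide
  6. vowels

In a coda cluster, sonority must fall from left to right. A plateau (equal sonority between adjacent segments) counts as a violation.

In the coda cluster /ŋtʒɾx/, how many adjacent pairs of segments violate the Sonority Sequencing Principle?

2

/ŋ/ — nasal, sonority 3.
/t/ — stop, sonority 1.
/ʒ/ — fricative, sonority 2.
/ɾ/ — liquid, sonority 4.
/x/ — fricative, sonority 2.
/ŋ/→/t/: 3→1 (falls) — ok.
/t/→/ʒ/: 1→2 (does not fall) — violation.
/ʒ/→/ɾ/: 2→4 (does not fall) — violation.
/ɾ/→/x/: 4→2 (falls) — ok.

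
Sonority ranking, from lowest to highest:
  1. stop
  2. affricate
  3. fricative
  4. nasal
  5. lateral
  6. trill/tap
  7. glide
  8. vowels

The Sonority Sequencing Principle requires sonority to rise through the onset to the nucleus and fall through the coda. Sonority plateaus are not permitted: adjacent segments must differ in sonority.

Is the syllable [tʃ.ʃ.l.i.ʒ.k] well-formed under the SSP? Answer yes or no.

yes

Onset: /tʃ/ is an affricate (sonority 2), /ʃ/ is a fricative (sonority 3), /l/ is a lateral (sonority 5); then the nucleus /i/ (sonority 8).
Onset profile 2-3-5-8 — rises to the nucleus.
Coda: /ʒ/ is a fricative (sonority 3), /k/ is a stop (sonority 1).
Coda profile 8-3-1 — falls from the nucleus.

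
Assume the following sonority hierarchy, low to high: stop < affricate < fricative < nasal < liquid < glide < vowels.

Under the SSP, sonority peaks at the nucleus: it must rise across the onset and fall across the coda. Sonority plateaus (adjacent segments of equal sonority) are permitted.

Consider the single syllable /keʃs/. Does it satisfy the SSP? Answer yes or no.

Onset: /k/ is a stop (sonority 1); then the nucleus /e/ (sonority 7).
Onset profile 1-7 — rises to the nucleus.
Coda: /ʃ/ is a fricative (sonority 3), /s/ is a fricative (sonority 3).
Coda profile 7-3-3 — falls from the nucleus.

yes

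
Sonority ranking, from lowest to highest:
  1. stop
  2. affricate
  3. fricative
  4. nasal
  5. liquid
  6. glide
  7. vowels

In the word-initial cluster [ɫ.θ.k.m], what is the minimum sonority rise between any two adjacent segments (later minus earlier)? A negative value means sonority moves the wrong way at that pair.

/ɫ/ is a liquid (sonority 5).
/θ/ is a fricative (sonority 3).
/k/ is a stop (sonority 1).
/m/ is a nasal (sonority 4).
/ɫ/→/θ/: change -2.
/θ/→/k/: change -2.
/k/→/m/: change +3.
Minimum = -2.

-2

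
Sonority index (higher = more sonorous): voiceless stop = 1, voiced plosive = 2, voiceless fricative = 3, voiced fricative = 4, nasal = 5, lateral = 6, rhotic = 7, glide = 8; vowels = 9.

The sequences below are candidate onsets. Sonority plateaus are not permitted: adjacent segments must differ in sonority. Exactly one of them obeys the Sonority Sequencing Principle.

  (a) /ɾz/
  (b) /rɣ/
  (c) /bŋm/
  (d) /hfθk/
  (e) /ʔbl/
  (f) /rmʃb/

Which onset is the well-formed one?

(a) sonority 7-4: ill-formed.
(b) sonority 7-4: ill-formed.
(c) sonority 2-5-5: ill-formed.
(d) sonority 3-3-3-1: ill-formed.
(e) sonority 1-2-6: well-formed.
(f) sonority 7-5-3-2: ill-formed.

e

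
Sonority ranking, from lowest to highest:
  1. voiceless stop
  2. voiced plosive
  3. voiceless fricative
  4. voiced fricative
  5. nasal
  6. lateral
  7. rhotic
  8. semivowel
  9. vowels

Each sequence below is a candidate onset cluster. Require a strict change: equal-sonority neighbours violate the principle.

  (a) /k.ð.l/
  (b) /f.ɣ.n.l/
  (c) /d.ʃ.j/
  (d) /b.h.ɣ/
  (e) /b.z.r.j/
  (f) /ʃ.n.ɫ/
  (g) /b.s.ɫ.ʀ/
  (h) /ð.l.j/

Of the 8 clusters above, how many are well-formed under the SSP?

(a) /k.ð.l/: profile 1-4-6 — obeys.
(b) /f.ɣ.n.l/: profile 3-4-5-6 — obeys.
(c) /d.ʃ.j/: profile 2-3-8 — obeys.
(d) /b.h.ɣ/: profile 2-3-4 — obeys.
(e) /b.z.r.j/: profile 2-4-7-8 — obeys.
(f) /ʃ.n.ɫ/: profile 3-5-6 — obeys.
(g) /b.s.ɫ.ʀ/: profile 2-3-6-7 — obeys.
(h) /ð.l.j/: profile 4-6-8 — obeys.

8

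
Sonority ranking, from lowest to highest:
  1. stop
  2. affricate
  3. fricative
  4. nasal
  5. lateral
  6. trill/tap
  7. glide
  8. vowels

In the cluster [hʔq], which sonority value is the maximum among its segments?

/h/ — fricative, sonority 3.
/ʔ/ — stop, sonority 1.
/q/ — stop, sonority 1.
The maximum is 3.

3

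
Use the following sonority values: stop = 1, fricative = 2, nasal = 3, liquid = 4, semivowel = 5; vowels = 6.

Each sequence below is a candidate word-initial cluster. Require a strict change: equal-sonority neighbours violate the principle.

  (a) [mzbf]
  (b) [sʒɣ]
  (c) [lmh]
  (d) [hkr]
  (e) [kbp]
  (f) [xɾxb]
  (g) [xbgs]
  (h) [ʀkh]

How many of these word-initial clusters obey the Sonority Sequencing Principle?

0

(a) sonority 3-2-1-2: ill-formed.
(b) sonority 2-2-2: ill-formed.
(c) sonority 4-3-2: ill-formed.
(d) sonority 2-1-4: ill-formed.
(e) sonority 1-1-1: ill-formed.
(f) sonority 2-4-2-1: ill-formed.
(g) sonority 2-1-1-2: ill-formed.
(h) sonority 4-1-2: ill-formed.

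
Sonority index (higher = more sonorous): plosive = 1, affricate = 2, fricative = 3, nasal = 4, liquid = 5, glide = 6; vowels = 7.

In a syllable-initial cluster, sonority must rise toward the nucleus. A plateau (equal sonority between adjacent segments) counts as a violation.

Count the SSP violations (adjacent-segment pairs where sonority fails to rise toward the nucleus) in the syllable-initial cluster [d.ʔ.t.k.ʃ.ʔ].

/d/: plosive = 1.
/ʔ/: plosive = 1.
/t/: plosive = 1.
/k/: plosive = 1.
/ʃ/: fricative = 3.
/ʔ/: plosive = 1.
/d/→/ʔ/: 1→1 (plateau) — violation.
/ʔ/→/t/: 1→1 (plateau) — violation.
/t/→/k/: 1→1 (plateau) — violation.
/k/→/ʃ/: 1→3 (rises) — ok.
/ʃ/→/ʔ/: 3→1 (does not rise) — violation.

4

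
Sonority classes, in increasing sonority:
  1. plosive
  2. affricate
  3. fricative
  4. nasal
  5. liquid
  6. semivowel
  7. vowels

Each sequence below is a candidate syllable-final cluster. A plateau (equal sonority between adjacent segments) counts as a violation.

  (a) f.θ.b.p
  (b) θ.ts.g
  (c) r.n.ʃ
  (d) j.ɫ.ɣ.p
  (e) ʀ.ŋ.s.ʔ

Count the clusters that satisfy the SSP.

4

(a) sonority 3-3-1-1: ill-formed.
(b) sonority 3-2-1: well-formed.
(c) sonority 5-4-3: well-formed.
(d) sonority 6-5-3-1: well-formed.
(e) sonority 5-4-3-1: well-formed.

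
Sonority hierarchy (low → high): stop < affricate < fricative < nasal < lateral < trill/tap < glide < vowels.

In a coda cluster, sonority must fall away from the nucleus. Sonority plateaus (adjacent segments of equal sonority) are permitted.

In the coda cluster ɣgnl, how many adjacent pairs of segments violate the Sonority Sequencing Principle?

2

/ɣ/: fricative = 3.
/g/: stop = 1.
/n/: nasal = 4.
/l/: lateral = 5.
/ɣ/→/g/: 3→1 (falls) — ok.
/g/→/n/: 1→4 (does not fall) — violation.
/n/→/l/: 4→5 (does not fall) — violation.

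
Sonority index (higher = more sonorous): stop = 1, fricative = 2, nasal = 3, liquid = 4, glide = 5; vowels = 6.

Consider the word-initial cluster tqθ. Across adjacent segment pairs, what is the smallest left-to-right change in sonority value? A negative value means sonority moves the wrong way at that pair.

0

/t/ — stop, sonority 1.
/q/ — stop, sonority 1.
/θ/ — fricative, sonority 2.
/t/→/q/: change +0.
/q/→/θ/: change +1.
Minimum = 0.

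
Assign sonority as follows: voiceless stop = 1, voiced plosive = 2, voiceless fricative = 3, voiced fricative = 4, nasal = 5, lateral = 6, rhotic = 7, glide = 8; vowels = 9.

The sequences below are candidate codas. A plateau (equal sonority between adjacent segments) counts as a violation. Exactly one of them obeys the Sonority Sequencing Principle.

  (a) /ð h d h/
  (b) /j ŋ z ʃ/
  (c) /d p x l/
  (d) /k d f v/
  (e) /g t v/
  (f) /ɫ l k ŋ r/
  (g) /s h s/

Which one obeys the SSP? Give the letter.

b

(a) 4-3-2-3 → violates
(b) 8-5-4-3 → obeys
(c) 2-1-3-6 → violates
(d) 1-2-3-4 → violates
(e) 2-1-4 → violates
(f) 6-6-1-5-7 → violates
(g) 3-3-3 → violates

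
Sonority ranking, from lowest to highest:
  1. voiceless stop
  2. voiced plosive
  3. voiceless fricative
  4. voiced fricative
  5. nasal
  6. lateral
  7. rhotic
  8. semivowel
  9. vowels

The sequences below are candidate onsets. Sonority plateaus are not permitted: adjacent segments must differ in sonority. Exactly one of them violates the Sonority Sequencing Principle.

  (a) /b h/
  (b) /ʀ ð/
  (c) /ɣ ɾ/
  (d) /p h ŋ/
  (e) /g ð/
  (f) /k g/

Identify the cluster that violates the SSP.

b

(a) /b h/: profile 2-3 — obeys.
(b) /ʀ ð/: profile 7-4 — violates.
(c) /ɣ ɾ/: profile 4-7 — obeys.
(d) /p h ŋ/: profile 1-3-5 — obeys.
(e) /g ð/: profile 2-4 — obeys.
(f) /k g/: profile 1-2 — obeys.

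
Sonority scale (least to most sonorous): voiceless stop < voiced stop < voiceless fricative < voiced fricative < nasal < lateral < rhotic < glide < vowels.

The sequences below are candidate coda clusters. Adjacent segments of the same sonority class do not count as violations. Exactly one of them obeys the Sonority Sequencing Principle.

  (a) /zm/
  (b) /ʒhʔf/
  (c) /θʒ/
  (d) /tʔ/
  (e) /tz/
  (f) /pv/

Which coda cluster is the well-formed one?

(a) 4-5 → violates
(b) 4-3-1-3 → violates
(c) 3-4 → violates
(d) 1-1 → obeys
(e) 1-4 → violates
(f) 1-4 → violates

d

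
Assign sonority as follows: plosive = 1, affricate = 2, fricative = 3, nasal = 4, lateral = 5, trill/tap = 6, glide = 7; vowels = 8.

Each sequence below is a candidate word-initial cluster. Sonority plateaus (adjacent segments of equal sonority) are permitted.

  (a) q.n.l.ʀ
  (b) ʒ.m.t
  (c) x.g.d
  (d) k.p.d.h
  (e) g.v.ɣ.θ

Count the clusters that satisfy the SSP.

(a) sonority 1-4-5-6: well-formed.
(b) sonority 3-4-1: ill-formed.
(c) sonority 3-1-1: ill-formed.
(d) sonority 1-1-1-3: well-formed.
(e) sonority 1-3-3-3: well-formed.

3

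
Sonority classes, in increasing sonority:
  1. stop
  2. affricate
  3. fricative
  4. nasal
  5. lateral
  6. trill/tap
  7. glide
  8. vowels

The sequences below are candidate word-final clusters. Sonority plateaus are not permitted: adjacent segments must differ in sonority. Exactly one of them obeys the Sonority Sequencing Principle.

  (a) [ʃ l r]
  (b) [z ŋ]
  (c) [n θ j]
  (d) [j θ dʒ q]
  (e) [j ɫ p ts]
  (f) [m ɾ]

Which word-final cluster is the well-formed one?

d

(a) [ʃ l r]: profile 3-5-6 — violates.
(b) [z ŋ]: profile 3-4 — violates.
(c) [n θ j]: profile 4-3-7 — violates.
(d) [j θ dʒ q]: profile 7-3-2-1 — obeys.
(e) [j ɫ p ts]: profile 7-5-1-2 — violates.
(f) [m ɾ]: profile 4-6 — violates.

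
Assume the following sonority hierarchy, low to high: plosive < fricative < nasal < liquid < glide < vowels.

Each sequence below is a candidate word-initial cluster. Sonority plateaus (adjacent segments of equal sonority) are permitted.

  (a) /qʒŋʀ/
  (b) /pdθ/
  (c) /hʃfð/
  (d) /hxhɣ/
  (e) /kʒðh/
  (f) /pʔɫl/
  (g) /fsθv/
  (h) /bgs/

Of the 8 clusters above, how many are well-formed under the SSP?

8

(a) /qʒŋʀ/: profile 1-2-3-4 — obeys.
(b) /pdθ/: profile 1-1-2 — obeys.
(c) /hʃfð/: profile 2-2-2-2 — obeys.
(d) /hxhɣ/: profile 2-2-2-2 — obeys.
(e) /kʒðh/: profile 1-2-2-2 — obeys.
(f) /pʔɫl/: profile 1-1-4-4 — obeys.
(g) /fsθv/: profile 2-2-2-2 — obeys.
(h) /bgs/: profile 1-1-2 — obeys.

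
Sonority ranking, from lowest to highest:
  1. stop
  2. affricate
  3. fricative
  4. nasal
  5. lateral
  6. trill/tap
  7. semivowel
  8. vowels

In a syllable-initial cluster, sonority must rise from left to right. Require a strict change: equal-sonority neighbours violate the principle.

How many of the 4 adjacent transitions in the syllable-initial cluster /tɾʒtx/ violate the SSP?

2

/t/: stop = 1.
/ɾ/: trill/tap = 6.
/ʒ/: fricative = 3.
/t/: stop = 1.
/x/: fricative = 3.
/t/→/ɾ/: 1→6 (rises) — ok.
/ɾ/→/ʒ/: 6→3 (does not rise) — violation.
/ʒ/→/t/: 3→1 (does not rise) — violation.
/t/→/x/: 1→3 (rises) — ok.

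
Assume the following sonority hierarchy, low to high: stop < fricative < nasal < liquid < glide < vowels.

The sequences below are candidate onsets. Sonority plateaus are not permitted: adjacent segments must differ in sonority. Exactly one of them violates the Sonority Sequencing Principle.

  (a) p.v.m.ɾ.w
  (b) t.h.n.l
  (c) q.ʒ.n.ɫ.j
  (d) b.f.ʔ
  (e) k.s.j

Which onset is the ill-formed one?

d

(a) 1-2-3-4-5 → obeys
(b) 1-2-3-4 → obeys
(c) 1-2-3-4-5 → obeys
(d) 1-2-1 → violates
(e) 1-2-5 → obeys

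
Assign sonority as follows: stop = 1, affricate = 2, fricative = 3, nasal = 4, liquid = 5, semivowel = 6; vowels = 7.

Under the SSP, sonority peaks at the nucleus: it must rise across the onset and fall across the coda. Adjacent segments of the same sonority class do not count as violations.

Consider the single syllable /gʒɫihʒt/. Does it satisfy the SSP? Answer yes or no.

yes

Onset: /g/ is a stop (sonority 1), /ʒ/ is a fricative (sonority 3), /ɫ/ is a liquid (sonority 5); then the nucleus /i/ (sonority 7).
Onset profile 1-3-5-7 — rises to the nucleus.
Coda: /h/ is a fricative (sonority 3), /ʒ/ is a fricative (sonority 3), /t/ is a stop (sonority 1).
Coda profile 7-3-3-1 — falls from the nucleus.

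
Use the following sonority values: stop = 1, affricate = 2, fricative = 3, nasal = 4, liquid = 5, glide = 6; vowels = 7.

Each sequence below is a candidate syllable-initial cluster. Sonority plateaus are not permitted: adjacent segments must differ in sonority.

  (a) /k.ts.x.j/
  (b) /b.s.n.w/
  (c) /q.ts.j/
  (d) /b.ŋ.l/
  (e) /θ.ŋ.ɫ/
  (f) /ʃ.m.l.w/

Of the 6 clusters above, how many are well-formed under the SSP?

6

(a) /k.ts.x.j/: profile 1-2-3-6 — obeys.
(b) /b.s.n.w/: profile 1-3-4-6 — obeys.
(c) /q.ts.j/: profile 1-2-6 — obeys.
(d) /b.ŋ.l/: profile 1-4-5 — obeys.
(e) /θ.ŋ.ɫ/: profile 3-4-5 — obeys.
(f) /ʃ.m.l.w/: profile 3-4-5-6 — obeys.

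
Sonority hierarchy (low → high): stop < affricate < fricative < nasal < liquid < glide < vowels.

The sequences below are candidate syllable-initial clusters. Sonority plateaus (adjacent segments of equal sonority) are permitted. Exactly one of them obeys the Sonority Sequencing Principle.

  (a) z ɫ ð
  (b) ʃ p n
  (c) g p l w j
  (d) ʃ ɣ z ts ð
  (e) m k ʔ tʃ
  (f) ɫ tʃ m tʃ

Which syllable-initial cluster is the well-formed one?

c

(a) sonority 3-5-3: ill-formed.
(b) sonority 3-1-4: ill-formed.
(c) sonority 1-1-5-6-6: well-formed.
(d) sonority 3-3-3-2-3: ill-formed.
(e) sonority 4-1-1-2: ill-formed.
(f) sonority 5-2-4-2: ill-formed.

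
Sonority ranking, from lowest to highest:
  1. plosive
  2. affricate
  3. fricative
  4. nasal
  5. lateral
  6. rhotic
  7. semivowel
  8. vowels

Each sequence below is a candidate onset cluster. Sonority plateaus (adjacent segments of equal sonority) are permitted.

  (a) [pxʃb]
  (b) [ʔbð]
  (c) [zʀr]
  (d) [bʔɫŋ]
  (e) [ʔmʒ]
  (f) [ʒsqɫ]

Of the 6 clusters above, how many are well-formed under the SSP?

2

(a) sonority 1-3-3-1: ill-formed.
(b) sonority 1-1-3: well-formed.
(c) sonority 3-6-6: well-formed.
(d) sonority 1-1-5-4: ill-formed.
(e) sonority 1-4-3: ill-formed.
(f) sonority 3-3-1-5: ill-formed.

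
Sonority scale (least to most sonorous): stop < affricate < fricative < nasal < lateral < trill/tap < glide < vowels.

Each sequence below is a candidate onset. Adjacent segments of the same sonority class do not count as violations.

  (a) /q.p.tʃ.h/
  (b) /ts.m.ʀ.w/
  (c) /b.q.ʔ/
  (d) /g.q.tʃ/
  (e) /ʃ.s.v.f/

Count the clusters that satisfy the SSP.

5

(a) sonority 1-1-2-3: well-formed.
(b) sonority 2-4-6-7: well-formed.
(c) sonority 1-1-1: well-formed.
(d) sonority 1-1-2: well-formed.
(e) sonority 3-3-3-3: well-formed.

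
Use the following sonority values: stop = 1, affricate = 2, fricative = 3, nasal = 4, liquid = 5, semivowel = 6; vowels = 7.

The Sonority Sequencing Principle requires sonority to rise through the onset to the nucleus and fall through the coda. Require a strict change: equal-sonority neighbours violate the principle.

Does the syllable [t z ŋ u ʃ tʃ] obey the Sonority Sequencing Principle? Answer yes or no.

yes

Onset: /t/ is a stop (sonority 1), /z/ is a fricative (sonority 3), /ŋ/ is a nasal (sonority 4); then the nucleus /u/ (sonority 7).
Onset profile 1-3-4-7 — rises to the nucleus.
Coda: /ʃ/ is a fricative (sonority 3), /tʃ/ is an affricate (sonority 2).
Coda profile 7-3-2 — falls from the nucleus.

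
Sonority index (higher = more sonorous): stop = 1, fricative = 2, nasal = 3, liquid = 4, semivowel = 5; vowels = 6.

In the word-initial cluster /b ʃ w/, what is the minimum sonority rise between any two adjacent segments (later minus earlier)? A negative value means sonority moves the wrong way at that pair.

/b/ — stop, sonority 1.
/ʃ/ — fricative, sonority 2.
/w/ — semivowel, sonority 5.
/b/→/ʃ/: change +1.
/ʃ/→/w/: change +3.
Minimum = 1.

1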